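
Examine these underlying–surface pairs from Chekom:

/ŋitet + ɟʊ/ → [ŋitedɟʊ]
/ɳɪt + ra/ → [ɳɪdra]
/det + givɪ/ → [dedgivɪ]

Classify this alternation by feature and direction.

regressive voicing assimilation

The segment that alternates is /t/, which surfaces as [d] when adjacent to /ɟ/.
The change voiceless → voiced matches the voicing of the following /ɟ/, identifying this as voicing assimilation.
Place and manner are unchanged, so the assimilation is partial, not total.
The other alternating forms pattern the same way: /t/ → [d] before /r/ (voiceless → voiced, matching voiced); /t/ → [d] before /g/ (voiceless → voiced, matching voiced) — only voicing changes, and always toward the following segment.
Since the segment that changes precedes the conditioning segment, the assimilation is regressive.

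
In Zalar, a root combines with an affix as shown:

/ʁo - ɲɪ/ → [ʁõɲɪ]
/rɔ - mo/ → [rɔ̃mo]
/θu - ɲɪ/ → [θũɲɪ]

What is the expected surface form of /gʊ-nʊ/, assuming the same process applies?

The data show regressive nasality assimilation (vowel nasalisation): /o/ → [õ] before /ɲ/; /ɔ/ → [ɔ̃] before /m/; /u/ → [ũ] before /ɲ/ — a vowel is nasalised by an immediately following nasal consonant.
/ʊ/ sits next to the nasal /n/ and is therefore nasalised to [ʊ̃].

[gʊ̃nʊ]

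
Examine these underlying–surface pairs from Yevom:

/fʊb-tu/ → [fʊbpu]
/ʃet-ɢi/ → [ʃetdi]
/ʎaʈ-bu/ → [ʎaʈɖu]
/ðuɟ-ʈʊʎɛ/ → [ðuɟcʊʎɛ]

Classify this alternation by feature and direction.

Comparing underlying and surface forms, /t/ → [p] is the alternation; the neighbouring /b/ is constant.
The change alveolar → bilabial matches the place of the preceding /b/, identifying this as place assimilation.
Manner and voice are unchanged, so the assimilation is partial, not total.
Checking the remaining alternations: /ɢ/ → [d] after /t/ (uvular → alveolar, matching alveolar); /b/ → [ɖ] after /ʈ/ (bilabial → retroflex, matching retroflex); /ʈ/ → [c] after /ɟ/ (retroflex → palatal, matching palatal) — only place changes, and always toward the preceding segment.
The trigger is the preceding segment, so the direction is progressive (perseverative).

progressive place assimilation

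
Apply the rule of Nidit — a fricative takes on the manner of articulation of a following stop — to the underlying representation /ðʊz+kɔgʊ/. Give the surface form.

[ðʊdkɔgʊ]

The rule targets /z/ (voiced alveolar fricative), which sits before the trigger /k/ (stop).
The voiced alveolar stop is [d], so /z/ → [d].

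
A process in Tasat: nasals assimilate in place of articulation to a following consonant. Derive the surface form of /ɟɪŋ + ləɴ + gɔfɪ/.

/ŋ/ is a voiced velar nasal. The following trigger /l/ is alveolar, so /ŋ/ must become alveolar as well.
Changing only its place to alveolar gives [n] — the voiced alveolar nasal.
At the second juncture, /ɴ/ likewise becomes [ŋ] adjacent to /g/.

[ɟɪnləŋgɔfɪ]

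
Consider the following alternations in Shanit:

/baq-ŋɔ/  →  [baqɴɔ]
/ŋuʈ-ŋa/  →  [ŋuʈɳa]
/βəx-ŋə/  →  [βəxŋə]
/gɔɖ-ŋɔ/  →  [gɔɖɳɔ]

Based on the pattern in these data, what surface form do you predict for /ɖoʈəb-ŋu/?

The data show progressive place assimilation: /ŋ/ → [ɴ] after /q/; /ŋ/ → [ɳ] after /ʈ/; /ŋ/ → [ɳ] after /ɖ/. In each pair only place changes, matching the preceding consonant, while manner and voice stay constant.
No alternation appears in [βəxŋə]: there the adjacent consonants already agree in place (/ŋ/ and /x/ are both velar), so this form is consistent with the same rule.
/ŋ/ is a voiced velar nasal. The preceding trigger /b/ is bilabial, so /ŋ/ must become bilabial as well.
The voiced bilabial nasal is [m], so /ŋ/ → [m].

[ɖoʈəbmu]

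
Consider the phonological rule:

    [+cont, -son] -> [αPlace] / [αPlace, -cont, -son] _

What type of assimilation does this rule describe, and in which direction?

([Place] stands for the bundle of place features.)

The shared variable α links the value of the place features (abbreviated [Place]) on the target to the same value on the neighbouring segment, so place is the feature that assimilates.
The conditioning segment sits to the left of the focus bar, meaning the trigger precedes the segment that changes — progressive assimilation.

progressive place assimilation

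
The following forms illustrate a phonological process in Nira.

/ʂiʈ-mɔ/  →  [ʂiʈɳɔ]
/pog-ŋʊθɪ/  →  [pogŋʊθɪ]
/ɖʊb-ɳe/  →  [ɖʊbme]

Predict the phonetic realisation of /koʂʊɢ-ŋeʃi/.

The data show progressive place assimilation: /m/ → [ɳ] after /ʈ/; /ɳ/ → [m] after /b/. In each pair only place changes, matching the preceding consonant, while manner and voice stay constant.
Nothing changes in [pogŋʊθɪ]: there the adjacent consonants already agree in place (/ŋ/ and /g/ are both velar), so this form is consistent with the same rule.
The rule targets /ŋ/ (voiced velar nasal), which sits after the trigger /ɢ/ (uvular).
Changing only its place to uvular gives [ɴ] — the voiced uvular nasal.

[koʂʊɢɴeʃi]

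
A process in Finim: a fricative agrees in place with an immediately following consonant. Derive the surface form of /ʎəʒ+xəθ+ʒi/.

[ʎəɣxəʃʒi]

/ʒ/ is a voiced postalveolar fricative. The following trigger /x/ is velar, so /ʒ/ must become velar as well.
A voiced velar fricative is [ɣ], so the surface segment is [ɣ].
At the second juncture, /θ/ likewise becomes [ʃ] adjacent to /ʒ/.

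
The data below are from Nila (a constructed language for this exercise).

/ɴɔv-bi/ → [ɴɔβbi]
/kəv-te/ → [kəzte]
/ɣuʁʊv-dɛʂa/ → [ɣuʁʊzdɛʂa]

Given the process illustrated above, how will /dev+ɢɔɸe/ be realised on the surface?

The data show regressive place assimilation: /v/ → [β] before /b/; /v/ → [z] before /t/; /v/ → [z] before /d/. In each pair only place changes, matching the following consonant, while manner and voice stay constant.
/v/ is a voiced labiodental fricative. The following trigger /ɢ/ is uvular, so /v/ must become uvular as well.
A voiced uvular fricative is [ʁ], so the surface segment is [ʁ].

[deʁɢɔɸe]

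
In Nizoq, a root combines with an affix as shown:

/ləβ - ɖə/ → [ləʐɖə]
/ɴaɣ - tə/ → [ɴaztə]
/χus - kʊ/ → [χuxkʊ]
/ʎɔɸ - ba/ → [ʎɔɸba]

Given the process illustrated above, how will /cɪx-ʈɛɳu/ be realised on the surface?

[cɪʂʈɛɳu]

The data show regressive place assimilation: /β/ → [ʐ] before /ɖ/; /ɣ/ → [z] before /t/; /s/ → [x] before /k/. In each pair only place changes, matching the following consonant, while manner and voice stay constant.
Nothing changes in [ʎɔɸba]: there the adjacent consonants already agree in place (/ɸ/ and /b/ are both bilabial), so this form is consistent with the same rule.
The rule targets /x/ (voiceless velar fricative), which sits before the trigger /ʈ/ (retroflex).
The voiceless retroflex fricative is [ʂ], so /x/ → [ʂ].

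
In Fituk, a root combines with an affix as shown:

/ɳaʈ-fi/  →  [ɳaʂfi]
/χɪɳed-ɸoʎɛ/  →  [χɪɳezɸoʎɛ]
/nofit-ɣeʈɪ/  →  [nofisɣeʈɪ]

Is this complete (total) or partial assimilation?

Underlying /ʈ/ is realised as [ʂ] next to /f/; /f/ itself does not change.
The change stop → fricative matches the manner of the following /f/, identifying this as manner assimilation.
Place and voice are unchanged, so the assimilation is partial, not total.
Checking the remaining alternations: /d/ → [z] before /ɸ/ (stop → fricative, matching a fricative); /t/ → [s] before /ɣ/ (stop → fricative, matching a fricative) — only manner changes, and always toward the following segment.

partial assimilation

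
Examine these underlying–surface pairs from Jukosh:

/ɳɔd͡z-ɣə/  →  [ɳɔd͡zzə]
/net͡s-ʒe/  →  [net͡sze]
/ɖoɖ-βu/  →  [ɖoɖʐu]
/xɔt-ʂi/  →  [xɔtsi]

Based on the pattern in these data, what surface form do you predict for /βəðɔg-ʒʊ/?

The data show progressive place assimilation: /ɣ/ → [z] after /d͡z/; /ʒ/ → [z] after /t͡s/; /β/ → [ʐ] after /ɖ/; /ʂ/ → [s] after /t/. In each pair only place changes, matching the preceding consonant, while manner and voice stay constant.
The rule targets /ʒ/ (voiced postalveolar fricative), which sits after the trigger /g/ (velar).
A voiced velar fricative is [ɣ], so the surface segment is [ɣ].

[βəðɔgɣʊ]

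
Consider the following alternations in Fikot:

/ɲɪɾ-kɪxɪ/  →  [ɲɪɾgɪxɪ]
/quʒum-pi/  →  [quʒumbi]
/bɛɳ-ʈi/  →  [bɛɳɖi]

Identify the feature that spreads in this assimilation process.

Comparing underlying and surface forms, /k/ → [g] is the alternation; the neighbouring /ɾ/ is constant.
/k/ is voiceless while /ɾ/ is voiced; the output [g] is voiced, matching the trigger — so the feature that spreads is voicing.
The same holds elsewhere in the data: /p/ → [b] after /m/ (voiceless → voiced, matching voiced); /ʈ/ → [ɖ] after /ɳ/ (voiceless → voiced, matching voiced) — only voicing changes, and always toward the preceding segment.

voicing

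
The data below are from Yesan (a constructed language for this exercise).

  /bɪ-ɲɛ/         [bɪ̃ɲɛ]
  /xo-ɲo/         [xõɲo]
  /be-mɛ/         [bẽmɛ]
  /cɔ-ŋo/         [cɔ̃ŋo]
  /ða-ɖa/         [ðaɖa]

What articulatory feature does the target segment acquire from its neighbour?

nasality

The vowel /ɪ/ surfaces as nasalised [ɪ̃] next to the following nasal /ɲ/ — it has acquired the [+nasal] feature of its neighbour.
Likewise in the remaining data: /o/ → [õ] before /ɲ/; /e/ → [ẽ] before /m/; /ɔ/ → [ɔ̃] before /ŋ/ — each time a vowel is nasalised next to a following nasal.
No change occurs in [ðaɖa] because the vowel at the boundary is adjacent to an oral consonant, not a nasal (/a/ next to /ɖ/).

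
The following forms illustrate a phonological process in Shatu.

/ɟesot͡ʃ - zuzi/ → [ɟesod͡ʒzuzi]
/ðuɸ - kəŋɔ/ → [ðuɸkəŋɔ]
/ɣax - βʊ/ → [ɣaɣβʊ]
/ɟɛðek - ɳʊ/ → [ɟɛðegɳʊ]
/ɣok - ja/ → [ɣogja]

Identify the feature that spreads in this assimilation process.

Underlying /t͡ʃ/ is realised as [d͡ʒ] next to /z/; /z/ itself does not change.
The change voiceless → voiced matches the voicing of the following /z/, identifying this as voicing assimilation.
The other alternating forms pattern the same way: /x/ → [ɣ] before /β/ (voiceless → voiced, matching voiced); /k/ → [g] before /ɳ/ (voiceless → voiced, matching voiced); /k/ → [g] before /j/ (voiceless → voiced, matching voiced) — only voicing changes, and always toward the following segment.
Nothing changes in [ðuɸkəŋɔ]: there the adjacent consonants already agree in voicing (/ɸ/ and /k/ are both voiceless), so this form is consistent with the same rule.

voicing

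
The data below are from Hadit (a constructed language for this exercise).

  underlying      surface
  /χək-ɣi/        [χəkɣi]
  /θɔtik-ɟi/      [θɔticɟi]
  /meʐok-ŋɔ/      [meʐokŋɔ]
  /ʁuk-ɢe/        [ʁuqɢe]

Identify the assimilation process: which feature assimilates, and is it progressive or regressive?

Comparing underlying and surface forms, /k/ → [c] is the alternation; the neighbouring /ɟ/ is constant.
The change velar → palatal matches the place of the following /ɟ/, identifying this as place assimilation.
Manner and voice are unchanged, so the assimilation is partial, not total.
The same holds elsewhere in the data: /k/ → [q] before /ɢ/ (velar → uvular, matching uvular) — only place changes, and always toward the following segment.
No alternation appears in [χəkɣi], [meʐokŋɔ]: there the adjacent consonants already agree in place (/k/ and /ɣ/ are both velar; /k/ and /ŋ/ are both velar), so these forms are consistent with the same rule.
The trigger is the following segment, so the direction is regressive (anticipatory).

regressive place assimilation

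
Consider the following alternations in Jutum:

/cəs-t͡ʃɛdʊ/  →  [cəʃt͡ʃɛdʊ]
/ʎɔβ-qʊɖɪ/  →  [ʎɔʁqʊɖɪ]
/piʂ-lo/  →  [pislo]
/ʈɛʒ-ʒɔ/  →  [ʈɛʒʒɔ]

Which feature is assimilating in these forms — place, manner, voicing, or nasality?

place

Comparing underlying and surface forms, /s/ → [ʃ] is the alternation; the neighbouring /t͡ʃ/ is constant.
The change alveolar → postalveolar matches the place of the following /t͡ʃ/, identifying this as place assimilation.
The other alternating forms pattern the same way: /β/ → [ʁ] before /q/ (bilabial → uvular, matching uvular); /ʂ/ → [s] before /l/ (retroflex → alveolar, matching alveolar) — only place changes, and always toward the following segment.
No alternation appears in [ʈɛʒʒɔ]: there the adjacent consonants already agree in place (/ʒ/ and /ʒ/ are both postalveolar), so this form is consistent with the same rule.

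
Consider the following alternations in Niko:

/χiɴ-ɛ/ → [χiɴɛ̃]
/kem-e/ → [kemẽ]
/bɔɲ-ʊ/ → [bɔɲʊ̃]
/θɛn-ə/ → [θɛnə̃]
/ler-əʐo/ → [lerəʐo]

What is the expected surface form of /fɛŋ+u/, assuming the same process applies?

[fɛŋũ]

The data show progressive nasality assimilation (vowel nasalisation): /ɛ/ → [ɛ̃] after /ɴ/; /e/ → [ẽ] after /m/; /ʊ/ → [ʊ̃] after /ɲ/; /ə/ → [ə̃] after /n/ — a vowel is nasalised by an immediately preceding nasal consonant.
No change occurs in [lerəʐo] because the vowel at the boundary is adjacent to an oral consonant, not a nasal (/ə/ next to /r/).
The vowel /u/ is adjacent to the preceding nasal /ŋ/, so it acquires [+nasal] and surfaces as [ũ].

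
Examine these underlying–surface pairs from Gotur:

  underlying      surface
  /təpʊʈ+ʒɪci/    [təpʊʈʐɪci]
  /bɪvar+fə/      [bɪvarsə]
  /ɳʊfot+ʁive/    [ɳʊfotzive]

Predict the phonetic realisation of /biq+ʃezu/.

The data show progressive place assimilation: /ʒ/ → [ʐ] after /ʈ/; /f/ → [s] after /r/; /ʁ/ → [z] after /t/. In each pair only place changes, matching the preceding consonant, while manner and voice stay constant.
/ʃ/ is a voiceless postalveolar fricative. The preceding trigger /q/ is uvular, so /ʃ/ must become uvular as well.
The voiceless uvular fricative is [χ], so /ʃ/ → [χ].

[biqχezu]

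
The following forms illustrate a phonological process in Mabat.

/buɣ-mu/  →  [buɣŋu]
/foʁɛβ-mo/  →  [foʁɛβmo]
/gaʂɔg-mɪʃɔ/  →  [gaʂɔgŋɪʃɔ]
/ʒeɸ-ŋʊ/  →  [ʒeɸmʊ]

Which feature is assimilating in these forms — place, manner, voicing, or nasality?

place

Comparing underlying and surface forms, /m/ → [ŋ] is the alternation; the neighbouring /ɣ/ is constant.
/m/ is bilabial while /ɣ/ is velar; the output [ŋ] is velar, matching the trigger — so the feature that spreads is place.
The other alternating forms pattern the same way: /m/ → [ŋ] after /g/ (bilabial → velar, matching velar); /ŋ/ → [m] after /ɸ/ (velar → bilabial, matching bilabial) — only place changes, and always toward the preceding segment.
Nothing changes in [foʁɛβmo]: there the adjacent consonants already agree in place (/m/ and /β/ are both bilabial), so this form is consistent with the same rule.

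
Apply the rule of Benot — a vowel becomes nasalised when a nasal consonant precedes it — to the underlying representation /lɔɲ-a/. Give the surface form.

[lɔɲã]

/a/ sits next to the nasal /ɲ/ and is therefore nasalised to [ã].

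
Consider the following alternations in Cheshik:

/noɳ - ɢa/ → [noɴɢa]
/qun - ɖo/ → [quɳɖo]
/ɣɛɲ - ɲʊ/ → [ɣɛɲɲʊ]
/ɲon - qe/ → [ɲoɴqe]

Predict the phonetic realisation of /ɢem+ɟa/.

The data show regressive place assimilation: /ɳ/ → [ɴ] before /ɢ/; /n/ → [ɳ] before /ɖ/; /n/ → [ɴ] before /q/. In each pair only place changes, matching the following consonant, while manner and voice stay constant.
Nothing changes in [ɣɛɲɲʊ]: there the adjacent consonants already agree in place (/ɲ/ and /ɲ/ are both palatal), so this form is consistent with the same rule.
/m/ is a voiced bilabial nasal. The following trigger /ɟ/ is palatal, so /m/ must become palatal as well.
Changing only its place to palatal gives [ɲ] — the voiced palatal nasal.

[ɢeɲɟa]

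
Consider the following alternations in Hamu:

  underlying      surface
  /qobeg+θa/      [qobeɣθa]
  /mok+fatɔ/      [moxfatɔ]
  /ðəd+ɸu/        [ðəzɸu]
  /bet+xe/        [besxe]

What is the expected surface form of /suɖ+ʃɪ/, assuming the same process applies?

The data show regressive manner assimilation: /g/ → [ɣ] before /θ/; /k/ → [x] before /f/; /d/ → [z] before /ɸ/; /t/ → [s] before /x/. In each pair only manner changes, matching the following consonant, while place and voice stay constant.
/ɖ/ is a voiced retroflex stop. The following trigger /ʃ/ is a fricative, so /ɖ/ must become a fricative as well.
A voiced retroflex fricative is [ʐ], so the surface segment is [ʐ].

[suʐʃɪ]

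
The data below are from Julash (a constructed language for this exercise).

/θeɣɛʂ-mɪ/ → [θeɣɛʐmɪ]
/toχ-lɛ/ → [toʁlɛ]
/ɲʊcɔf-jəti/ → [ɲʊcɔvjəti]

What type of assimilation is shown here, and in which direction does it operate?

regressive voicing assimilation

The segment that alternates is /ʂ/, which surfaces as [ʐ] when adjacent to /m/.
The change voiceless → voiced matches the voicing of the following /m/, identifying this as voicing assimilation.
Place and manner are unchanged, so the assimilation is partial, not total.
The other alternating forms pattern the same way: /χ/ → [ʁ] before /l/ (voiceless → voiced, matching voiced); /f/ → [v] before /j/ (voiceless → voiced, matching voiced) — only voicing changes, and always toward the following segment.
Since the segment that changes precedes the conditioning segment, the assimilation is regressive.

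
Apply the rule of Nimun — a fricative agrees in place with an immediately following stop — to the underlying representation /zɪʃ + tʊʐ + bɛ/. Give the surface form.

The rule targets /ʃ/ (voiceless postalveolar fricative), which sits before the trigger /t/ (alveolar).
The voiceless alveolar fricative is [s], so /ʃ/ → [s].
At the second juncture, /ʐ/ likewise becomes [β] adjacent to /b/.

[zɪstʊβbɛ]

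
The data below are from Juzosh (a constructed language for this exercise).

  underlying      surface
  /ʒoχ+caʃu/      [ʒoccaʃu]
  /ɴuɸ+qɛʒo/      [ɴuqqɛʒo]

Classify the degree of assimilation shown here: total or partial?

total assimilation

The segment that alternates is /χ/, which surfaces as [c] when adjacent to /c/.
The output [c] is identical to the trigger /c/ — every feature (place, manner, voicing) has been copied — so this is total assimilation.
The remaining alternation confirms this: /ɸ/ → [q] before /q/ — in each case the output is a copy of the following consonant.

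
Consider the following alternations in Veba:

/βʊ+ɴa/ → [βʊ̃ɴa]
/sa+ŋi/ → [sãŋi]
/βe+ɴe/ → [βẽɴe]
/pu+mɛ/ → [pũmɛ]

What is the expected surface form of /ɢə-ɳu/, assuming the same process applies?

The data show regressive nasality assimilation (vowel nasalisation): /ʊ/ → [ʊ̃] before /ɴ/; /a/ → [ã] before /ŋ/; /e/ → [ẽ] before /ɴ/; /u/ → [ũ] before /m/ — a vowel is nasalised by an immediately following nasal consonant.
The vowel /ə/ is adjacent to the following nasal /ɳ/, so it acquires [+nasal] and surfaces as [ə̃].

[ɢə̃ɳu]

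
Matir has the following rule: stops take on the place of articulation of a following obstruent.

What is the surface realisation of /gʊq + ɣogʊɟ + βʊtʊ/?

The rule targets /q/ (voiceless uvular stop), which sits before the trigger /ɣ/ (velar).
A voiceless velar stop is [k], so the surface segment is [k].
At the second juncture, /ɟ/ likewise becomes [b] adjacent to /β/.

[gʊkɣogʊbβʊtʊ]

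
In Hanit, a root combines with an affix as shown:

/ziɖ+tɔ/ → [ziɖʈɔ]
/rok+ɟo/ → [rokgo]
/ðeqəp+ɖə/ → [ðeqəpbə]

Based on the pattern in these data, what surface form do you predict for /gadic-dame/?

The data show progressive place assimilation: /t/ → [ʈ] after /ɖ/; /ɟ/ → [g] after /k/; /ɖ/ → [b] after /p/. In each pair only place changes, matching the preceding consonant, while manner and voice stay constant.
The rule targets /d/ (voiced alveolar stop), which sits after the trigger /c/ (palatal).
Changing only its place to palatal gives [ɟ] — the voiced palatal stop.

[gadicɟame]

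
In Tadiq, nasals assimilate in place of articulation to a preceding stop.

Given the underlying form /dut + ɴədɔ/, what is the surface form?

The rule targets /ɴ/ (voiced uvular nasal), which sits after the trigger /t/ (alveolar).
The voiced alveolar nasal is [n], so /ɴ/ → [n].

[dutnədɔ]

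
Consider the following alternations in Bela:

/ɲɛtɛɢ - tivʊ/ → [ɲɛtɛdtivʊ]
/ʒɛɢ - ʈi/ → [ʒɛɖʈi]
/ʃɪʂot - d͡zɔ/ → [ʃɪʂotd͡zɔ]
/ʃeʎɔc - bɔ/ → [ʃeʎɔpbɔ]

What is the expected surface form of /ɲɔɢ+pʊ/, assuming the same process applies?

The data show regressive place assimilation: /ɢ/ → [d] before /t/; /ɢ/ → [ɖ] before /ʈ/; /c/ → [p] before /b/. In each pair only place changes, matching the following consonant, while manner and voice stay constant.
Nothing changes in [ʃɪʂotd͡zɔ]: there the adjacent consonants already agree in place (/t/ and /d͡z/ are both alveolar), so this form is consistent with the same rule.
/ɢ/ is a voiced uvular stop. The following trigger /p/ is bilabial, so /ɢ/ must become bilabial as well.
Changing only its place to bilabial gives [b] — the voiced bilabial stop.

[ɲɔbpʊ]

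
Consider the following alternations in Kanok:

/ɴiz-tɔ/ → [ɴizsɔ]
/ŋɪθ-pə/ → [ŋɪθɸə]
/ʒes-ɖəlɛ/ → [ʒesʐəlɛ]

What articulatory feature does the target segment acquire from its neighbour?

manner

Underlying /t/ is realised as [s] next to /z/; /z/ itself does not change.
/t/ is a stop while /z/ is a fricative; the output [s] is a fricative, matching the trigger — so the feature that spreads is manner.
Checking the remaining alternations: /p/ → [ɸ] after /θ/ (stop → fricative, matching a fricative); /ɖ/ → [ʐ] after /s/ (stop → fricative, matching a fricative) — only manner changes, and always toward the preceding segment.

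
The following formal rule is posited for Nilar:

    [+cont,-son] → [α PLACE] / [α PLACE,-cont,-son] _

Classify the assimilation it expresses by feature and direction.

progressive place assimilation

The shared variable α links the value of the place features (abbreviated [PLACE]) on the target to the same value on the neighbouring segment, so place is the feature that assimilates.
The conditioning segment sits to the left of the focus bar, meaning the trigger precedes the segment that changes — progressive assimilation.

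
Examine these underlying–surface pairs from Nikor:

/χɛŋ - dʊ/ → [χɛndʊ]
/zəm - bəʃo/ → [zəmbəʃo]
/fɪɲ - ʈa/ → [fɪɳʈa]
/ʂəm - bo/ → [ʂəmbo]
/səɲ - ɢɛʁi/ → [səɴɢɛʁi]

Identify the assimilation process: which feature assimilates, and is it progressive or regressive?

regressive place assimilation

Comparing underlying and surface forms, /ŋ/ → [n] is the alternation; the neighbouring /d/ is constant.
The change velar → alveolar matches the place of the following /d/, identifying this as place assimilation.
Manner and voice are unchanged, so the assimilation is partial, not total.
The other alternating forms pattern the same way: /ɲ/ → [ɳ] before /ʈ/ (palatal → retroflex, matching retroflex); /ɲ/ → [ɴ] before /ɢ/ (palatal → uvular, matching uvular) — only place changes, and always toward the following segment.
Nothing changes in [zəmbəʃo], [ʂəmbo]: there the adjacent consonants already agree in place (/m/ and /b/ are both bilabial; /m/ and /b/ are both bilabial), so these forms are consistent with the same rule.
The trigger is the following segment, so the direction is regressive (anticipatory).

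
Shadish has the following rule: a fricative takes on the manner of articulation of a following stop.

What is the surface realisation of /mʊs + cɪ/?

[mʊtcɪ]

The rule targets /s/ (voiceless alveolar fricative), which sits before the trigger /c/ (stop).
A voiceless alveolar stop is [t], so the surface segment is [t].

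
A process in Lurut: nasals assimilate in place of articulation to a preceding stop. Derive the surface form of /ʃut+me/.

[ʃutne]

The rule targets /m/ (voiced bilabial nasal), which sits after the trigger /t/ (alveolar).
A voiced alveolar nasal is [n], so the surface segment is [n].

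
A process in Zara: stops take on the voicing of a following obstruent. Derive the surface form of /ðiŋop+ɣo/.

[ðiŋobɣo]

The rule targets /p/ (voiceless bilabial stop), which sits before the trigger /ɣ/ (voiced).
Changing only its voicing to voiced gives [b] — the voiced bilabial stop.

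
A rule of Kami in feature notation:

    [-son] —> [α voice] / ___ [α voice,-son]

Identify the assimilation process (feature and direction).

The rule copies [voice] from the environment onto the target, so the assimilating feature is voicing.
The conditioning segment sits to the right of the focus bar, meaning the trigger follows the segment that changes — regressive assimilation.

regressive voicing assimilation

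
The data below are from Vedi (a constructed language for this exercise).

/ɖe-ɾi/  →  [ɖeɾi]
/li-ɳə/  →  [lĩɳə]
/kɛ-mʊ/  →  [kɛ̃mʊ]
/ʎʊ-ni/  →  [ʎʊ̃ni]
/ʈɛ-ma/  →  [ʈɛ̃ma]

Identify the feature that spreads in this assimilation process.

nasality

The vowel /i/ surfaces as nasalised [ĩ] next to the following nasal /ɳ/ — it has acquired the [+nasal] feature of its neighbour.
The other forms show the same pattern: /ɛ/ → [ɛ̃] before /m/; /ʊ/ → [ʊ̃] before /n/ — each time a vowel is nasalised next to a following nasal.
No change occurs in [ɖeɾi] because the vowel at the boundary is adjacent to an oral consonant, not a nasal (/e/ next to /ɾ/).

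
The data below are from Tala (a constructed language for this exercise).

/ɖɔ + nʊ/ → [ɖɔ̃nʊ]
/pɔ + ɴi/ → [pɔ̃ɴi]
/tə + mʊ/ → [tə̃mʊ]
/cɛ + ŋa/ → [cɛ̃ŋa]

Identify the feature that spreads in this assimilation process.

nasality

The vowel /ɔ/ surfaces as nasalised [ɔ̃] next to the following nasal /n/ — it has acquired the [+nasal] feature of its neighbour.
The other forms show the same pattern: /ɔ/ → [ɔ̃] before /ɴ/; /ə/ → [ə̃] before /m/; /ɛ/ → [ɛ̃] before /ŋ/ — each time a vowel is nasalised next to a following nasal.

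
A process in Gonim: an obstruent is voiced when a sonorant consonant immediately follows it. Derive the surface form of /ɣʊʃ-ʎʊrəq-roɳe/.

[ɣʊʒʎʊrəɢroɳe]

The rule targets /ʃ/ (voiceless postalveolar fricative), which sits before the trigger /ʎ/ (voiced).
The voiced postalveolar fricative is [ʒ], so /ʃ/ → [ʒ].
At the second juncture, /q/ likewise becomes [ɢ] adjacent to /r/.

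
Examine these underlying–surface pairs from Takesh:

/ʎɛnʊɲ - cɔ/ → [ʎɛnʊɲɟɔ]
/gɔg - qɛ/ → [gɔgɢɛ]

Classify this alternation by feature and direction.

Underlying /c/ is realised as [ɟ] next to /ɲ/; /ɲ/ itself does not change.
The change voiceless → voiced matches the voicing of the preceding /ɲ/, identifying this as voicing assimilation.
Place and manner are unchanged, so the assimilation is partial, not total.
The other alternating form patterns the same way: /q/ → [ɢ] after /g/ (voiceless → voiced, matching voiced) — only voicing changes, and always toward the preceding segment.
Since the segment that changes follows the conditioning segment, the assimilation is progressive.

progressive voicing assimilation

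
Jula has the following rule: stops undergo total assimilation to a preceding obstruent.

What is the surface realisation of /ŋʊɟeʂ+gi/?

[ŋʊɟeʂʂi]

/g/ is the segment targeted by the rule; it sits immediately after /ʂ/, so it assimilates completely and surfaces as [ʂ].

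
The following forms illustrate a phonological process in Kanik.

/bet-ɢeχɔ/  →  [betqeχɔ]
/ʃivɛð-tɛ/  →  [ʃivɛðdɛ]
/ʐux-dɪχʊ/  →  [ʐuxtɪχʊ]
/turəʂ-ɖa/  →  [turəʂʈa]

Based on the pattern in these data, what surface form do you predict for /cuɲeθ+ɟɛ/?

[cuɲeθcɛ]

The data show progressive voicing assimilation: /ɢ/ → [q] after /t/; /t/ → [d] after /ð/; /d/ → [t] after /x/; /ɖ/ → [ʈ] after /ʂ/. In each pair only voicing changes, matching the preceding consonant, while place and manner stay constant.
/ɟ/ is a voiced palatal stop. The preceding trigger /θ/ is voiceless, so /ɟ/ must become voiceless as well.
Changing only its voicing to voiceless gives [c] — the voiceless palatal stop.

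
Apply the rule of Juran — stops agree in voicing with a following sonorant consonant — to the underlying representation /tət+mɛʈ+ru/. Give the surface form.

The rule targets /t/ (voiceless alveolar stop), which sits before the trigger /m/ (voiced).
Changing only its voicing to voiced gives [d] — the voiced alveolar stop.
The same rule applies at the second boundary: /ʈ/ → [ɖ] next to /r/.

[tədmɛɖru]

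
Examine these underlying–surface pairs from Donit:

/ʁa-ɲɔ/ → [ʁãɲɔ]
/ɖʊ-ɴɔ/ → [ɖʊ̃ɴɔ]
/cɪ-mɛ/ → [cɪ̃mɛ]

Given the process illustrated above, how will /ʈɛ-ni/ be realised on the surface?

[ʈɛ̃ni]

The data show regressive nasality assimilation (vowel nasalisation): /a/ → [ã] before /ɲ/; /ʊ/ → [ʊ̃] before /ɴ/; /ɪ/ → [ɪ̃] before /m/ — a vowel is nasalised by an immediately following nasal consonant.
The vowel /ɛ/ is adjacent to the following nasal /n/, so it acquires [+nasal] and surfaces as [ɛ̃].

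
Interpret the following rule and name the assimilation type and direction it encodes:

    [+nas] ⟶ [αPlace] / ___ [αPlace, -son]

regressive place assimilation

The rule copies the place features (abbreviated [Place]) from the environment onto the target, so the assimilating feature is place.
Since the environment is written after the underscore, the trigger follows the target; the direction is regressive.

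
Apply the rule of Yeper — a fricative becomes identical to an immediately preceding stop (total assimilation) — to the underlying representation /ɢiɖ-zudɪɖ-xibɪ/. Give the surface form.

/z/ is the segment targeted by the rule; it sits immediately after /ɖ/, so it assimilates completely and surfaces as [ɖ].
At the second juncture, /x/ likewise becomes [ɖ] adjacent to /ɖ/.

[ɢiɖɖudɪɖɖibɪ]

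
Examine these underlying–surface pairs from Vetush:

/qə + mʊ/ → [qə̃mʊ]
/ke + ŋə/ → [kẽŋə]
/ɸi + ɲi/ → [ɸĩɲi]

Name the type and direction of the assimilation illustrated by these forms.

The vowel /ə/ surfaces as nasalised [ə̃] next to the following nasal /m/ — it has acquired the [+nasal] feature of its neighbour.
Likewise in the remaining data: /e/ → [ẽ] before /ŋ/; /i/ → [ĩ] before /ɲ/ — each time a vowel is nasalised next to a following nasal.
Because the conditioning nasal is to the right of the vowel that changes, the process is regressive (anticipatory).

regressive nasality assimilation (vowel nasalisation)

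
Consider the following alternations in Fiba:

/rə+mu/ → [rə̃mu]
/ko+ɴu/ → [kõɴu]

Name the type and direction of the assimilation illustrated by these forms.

regressive nasality assimilation (vowel nasalisation)

The vowel /ə/ surfaces as nasalised [ə̃] next to the following nasal /m/ — it has acquired the [+nasal] feature of its neighbour.
The other form shows the same pattern: /o/ → [õ] before /ɴ/ — each time a vowel is nasalised next to a following nasal.
Because the conditioning nasal is to the right of the vowel that changes, the process is regressive (anticipatory).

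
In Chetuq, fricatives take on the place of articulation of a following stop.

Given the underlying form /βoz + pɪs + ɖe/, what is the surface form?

The rule targets /z/ (voiced alveolar fricative), which sits before the trigger /p/ (bilabial).
Changing only its place to bilabial gives [β] — the voiced bilabial fricative.
At the second juncture, /s/ likewise becomes [ʂ] adjacent to /ɖ/.

[βoβpɪʂɖe]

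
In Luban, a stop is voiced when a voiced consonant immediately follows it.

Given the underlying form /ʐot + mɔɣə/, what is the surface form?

[ʐodmɔɣə]

/t/ is a voiceless alveolar stop. The following trigger /m/ is voiced, so /t/ must become voiced as well.
Changing only its voicing to voiced gives [d] — the voiced alveolar stop.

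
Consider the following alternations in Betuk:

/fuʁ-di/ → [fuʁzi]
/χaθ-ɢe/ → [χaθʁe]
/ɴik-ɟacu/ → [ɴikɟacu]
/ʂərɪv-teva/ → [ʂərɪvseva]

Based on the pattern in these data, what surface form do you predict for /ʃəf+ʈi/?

[ʃəfʂi]

The data show progressive manner assimilation: /d/ → [z] after /ʁ/; /ɢ/ → [ʁ] after /θ/; /t/ → [s] after /v/. In each pair only manner changes, matching the preceding consonant, while place and voice stay constant.
No alternation appears in [ɴikɟacu]: there the adjacent consonants already agree in manner (/ɟ/ and /k/ are both stops), so this form is consistent with the same rule.
/ʈ/ is a voiceless retroflex stop. The preceding trigger /f/ is a fricative, so /ʈ/ must become a fricative as well.
A voiceless retroflex fricative is [ʂ], so the surface segment is [ʂ].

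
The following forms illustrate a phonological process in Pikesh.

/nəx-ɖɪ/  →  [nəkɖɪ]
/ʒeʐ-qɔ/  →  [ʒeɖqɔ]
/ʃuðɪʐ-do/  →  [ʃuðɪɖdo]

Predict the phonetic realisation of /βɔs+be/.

[βɔtbe]

The data show regressive manner assimilation: /x/ → [k] before /ɖ/; /ʐ/ → [ɖ] before /q/; /ʐ/ → [ɖ] before /d/. In each pair only manner changes, matching the following consonant, while place and voice stay constant.
The rule targets /s/ (voiceless alveolar fricative), which sits before the trigger /b/ (stop).
Changing only its manner to stop gives [t] — the voiceless alveolar stop.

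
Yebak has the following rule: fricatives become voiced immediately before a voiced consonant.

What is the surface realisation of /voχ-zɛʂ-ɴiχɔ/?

[voʁzɛʐɴiχɔ]

The rule targets /χ/ (voiceless uvular fricative), which sits before the trigger /z/ (voiced).
A voiced uvular fricative is [ʁ], so the surface segment is [ʁ].
The same rule applies at the second boundary: /ʂ/ → [ʐ] next to /ɴ/.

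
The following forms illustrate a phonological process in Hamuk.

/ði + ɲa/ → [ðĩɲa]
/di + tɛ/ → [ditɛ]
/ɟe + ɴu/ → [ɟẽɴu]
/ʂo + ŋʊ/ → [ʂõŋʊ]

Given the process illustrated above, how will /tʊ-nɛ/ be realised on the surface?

The data show regressive nasality assimilation (vowel nasalisation): /i/ → [ĩ] before /ɲ/; /e/ → [ẽ] before /ɴ/; /o/ → [õ] before /ŋ/ — a vowel is nasalised by an immediately following nasal consonant.
No change occurs in [ditɛ] because the vowel at the boundary is adjacent to an oral consonant, not a nasal (/i/ next to /t/).
The vowel /ʊ/ is adjacent to the following nasal /n/, so it acquires [+nasal] and surfaces as [ʊ̃].

[tʊ̃nɛ]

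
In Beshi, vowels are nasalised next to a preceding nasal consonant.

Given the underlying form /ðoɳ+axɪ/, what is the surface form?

The vowel /a/ is adjacent to the preceding nasal /ɳ/, so it acquires [+nasal] and surfaces as [ã].

[ðoɳãxɪ]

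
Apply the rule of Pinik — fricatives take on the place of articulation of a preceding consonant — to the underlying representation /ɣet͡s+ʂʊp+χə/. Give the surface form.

/ʂ/ is a voiceless retroflex fricative. The preceding trigger /t͡s/ is alveolar, so /ʂ/ must become alveolar as well.
The voiceless alveolar fricative is [s], so /ʂ/ → [s].
At the second juncture, /χ/ likewise becomes [ɸ] adjacent to /p/.

[ɣet͡ssʊpɸə]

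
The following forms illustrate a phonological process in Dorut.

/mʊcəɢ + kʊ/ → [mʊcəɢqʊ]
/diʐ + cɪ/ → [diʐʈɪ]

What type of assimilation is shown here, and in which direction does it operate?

Comparing underlying and surface forms, /k/ → [q] is the alternation; the neighbouring /ɢ/ is constant.
The change velar → uvular matches the place of the preceding /ɢ/, identifying this as place assimilation.
Manner and voice are unchanged, so the assimilation is partial, not total.
Checking the remaining alternation: /c/ → [ʈ] after /ʐ/ (palatal → retroflex, matching retroflex) — only place changes, and always toward the preceding segment.
The trigger is the preceding segment, so the direction is progressive (perseverative).

progressive place assimilation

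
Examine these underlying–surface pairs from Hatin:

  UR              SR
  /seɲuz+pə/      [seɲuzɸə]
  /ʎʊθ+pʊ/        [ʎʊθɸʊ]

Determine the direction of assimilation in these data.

Underlying /p/ is realised as [ɸ] next to /z/; /z/ itself does not change.
/p/ is a stop while /z/ is a fricative; the output [ɸ] is a fricative, matching the trigger — so the feature that spreads is manner.
The same holds elsewhere in the data: /p/ → [ɸ] after /θ/ (stop → fricative, matching a fricative) — only manner changes, and always toward the preceding segment.
The trigger is the preceding segment, so the direction is progressive (perseverative).

progressive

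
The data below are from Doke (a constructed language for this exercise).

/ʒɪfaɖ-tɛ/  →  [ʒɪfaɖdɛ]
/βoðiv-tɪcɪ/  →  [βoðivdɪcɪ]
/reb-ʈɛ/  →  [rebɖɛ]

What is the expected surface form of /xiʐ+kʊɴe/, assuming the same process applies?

[xiʐgʊɴe]

The data show progressive voicing assimilation: /t/ → [d] after /ɖ/; /t/ → [d] after /v/; /ʈ/ → [ɖ] after /b/. In each pair only voicing changes, matching the preceding consonant, while place and manner stay constant.
/k/ is a voiceless velar stop. The preceding trigger /ʐ/ is voiced, so /k/ must become voiced as well.
The voiced velar stop is [g], so /k/ → [g].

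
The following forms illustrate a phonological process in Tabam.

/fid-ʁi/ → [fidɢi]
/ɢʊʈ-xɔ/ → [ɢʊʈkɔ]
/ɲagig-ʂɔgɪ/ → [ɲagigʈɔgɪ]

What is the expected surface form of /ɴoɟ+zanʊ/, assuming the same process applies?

The data show progressive manner assimilation: /ʁ/ → [ɢ] after /d/; /x/ → [k] after /ʈ/; /ʂ/ → [ʈ] after /g/. In each pair only manner changes, matching the preceding consonant, while place and voice stay constant.
The rule targets /z/ (voiced alveolar fricative), which sits after the trigger /ɟ/ (stop).
A voiced alveolar stop is [d], so the surface segment is [d].

[ɴoɟdanʊ]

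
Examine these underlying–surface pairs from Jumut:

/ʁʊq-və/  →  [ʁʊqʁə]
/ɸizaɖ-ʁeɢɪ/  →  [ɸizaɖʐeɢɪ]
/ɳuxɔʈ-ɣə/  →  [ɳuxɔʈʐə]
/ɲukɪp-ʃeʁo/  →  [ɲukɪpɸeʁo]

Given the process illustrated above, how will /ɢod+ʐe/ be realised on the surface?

The data show progressive place assimilation: /v/ → [ʁ] after /q/; /ʁ/ → [ʐ] after /ɖ/; /ɣ/ → [ʐ] after /ʈ/; /ʃ/ → [ɸ] after /p/. In each pair only place changes, matching the preceding consonant, while manner and voice stay constant.
/ʐ/ is a voiced retroflex fricative. The preceding trigger /d/ is alveolar, so /ʐ/ must become alveolar as well.
The voiced alveolar fricative is [z], so /ʐ/ → [z].

[ɢodze]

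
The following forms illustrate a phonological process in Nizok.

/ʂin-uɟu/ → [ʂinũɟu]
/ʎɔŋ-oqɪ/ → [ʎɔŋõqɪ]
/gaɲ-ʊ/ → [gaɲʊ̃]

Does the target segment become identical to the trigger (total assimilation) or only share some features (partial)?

partial assimilation

The vowel /u/ surfaces as nasalised [ũ] next to the preceding nasal /n/ — it has acquired the [+nasal] feature of its neighbour.
Likewise in the remaining data: /o/ → [õ] after /ŋ/; /ʊ/ → [ʊ̃] after /ɲ/ — each time a vowel is nasalised next to a preceding nasal.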